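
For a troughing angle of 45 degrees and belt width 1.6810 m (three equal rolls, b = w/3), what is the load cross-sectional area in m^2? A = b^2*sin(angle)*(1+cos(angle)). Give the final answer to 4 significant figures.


b = 1.6810/3 = 0.560333 m
A = 0.560333^2 * sin(45 deg) * (1 + cos(45 deg))
A = 0.3790 m^2


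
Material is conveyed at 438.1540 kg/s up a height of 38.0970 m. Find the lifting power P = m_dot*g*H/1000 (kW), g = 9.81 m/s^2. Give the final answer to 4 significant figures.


P = 438.1540 * 9.81 * 38.0970 / 1000
P = 163.8 kW


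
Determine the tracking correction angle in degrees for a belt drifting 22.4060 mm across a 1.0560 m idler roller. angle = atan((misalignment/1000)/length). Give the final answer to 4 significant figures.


misalign_m = 22.4060 / 1000 = 0.022406 m
angle = atan(0.022406 / 1.0560)
angle = 1.216 deg


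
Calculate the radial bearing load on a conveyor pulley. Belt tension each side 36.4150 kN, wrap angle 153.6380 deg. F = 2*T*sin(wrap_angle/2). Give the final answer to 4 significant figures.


F = 2 * 36.4150 * sin(153.6380/2 deg)
F = 70.91 kN


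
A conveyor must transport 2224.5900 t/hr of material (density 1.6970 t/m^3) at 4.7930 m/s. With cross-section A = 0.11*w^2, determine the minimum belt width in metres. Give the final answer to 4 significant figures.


A_req = 2224.5900 / (4.7930 * 1.6970 * 3600) = 0.0759728 m^2
w = sqrt(0.0759728 / 0.11)
w = 0.8311 m


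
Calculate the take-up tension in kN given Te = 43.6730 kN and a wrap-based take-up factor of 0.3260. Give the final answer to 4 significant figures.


T_tu = 43.6730 * 0.3260
T_tu = 14.24 kN


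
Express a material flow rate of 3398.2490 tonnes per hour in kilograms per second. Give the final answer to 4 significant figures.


m_dot = 3398.2490 * 1000 / 3600
m_dot = 944.0 kg/s


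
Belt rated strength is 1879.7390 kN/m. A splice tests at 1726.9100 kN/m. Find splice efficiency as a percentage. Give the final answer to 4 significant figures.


Eff = 1726.9100 / 1879.7390 * 100
Eff = 91.87 %


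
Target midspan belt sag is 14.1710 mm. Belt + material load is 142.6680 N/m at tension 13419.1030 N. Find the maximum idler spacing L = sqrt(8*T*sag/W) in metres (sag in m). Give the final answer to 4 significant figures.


sag = 14.1710/1000 = 0.014171 m
L = sqrt(8 * 13419.1030 * 0.014171 / 142.6680)
L = 3.265 m


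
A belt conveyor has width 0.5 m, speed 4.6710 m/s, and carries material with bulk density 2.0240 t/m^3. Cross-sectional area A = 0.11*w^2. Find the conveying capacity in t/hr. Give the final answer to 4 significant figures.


A = 0.11 * 0.5^2 = 0.0275 m^2
C = 0.0275 * 4.6710 * 2.0240 * 3600
C = 936.0 t/hr


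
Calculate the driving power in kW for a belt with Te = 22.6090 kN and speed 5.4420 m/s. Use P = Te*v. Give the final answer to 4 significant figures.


P = Te * v = 22.6090 * 5.4420
P = 123.0 kW


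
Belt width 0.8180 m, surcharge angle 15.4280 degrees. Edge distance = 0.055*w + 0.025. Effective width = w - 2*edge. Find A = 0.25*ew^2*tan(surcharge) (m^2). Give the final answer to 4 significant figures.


edge = 0.055*0.8180 + 0.025 = 0.06999 m
ew = 0.8180 - 2*0.06999 = 0.67802 m
A = 0.25 * 0.67802^2 * tan(15.4280 deg)
A = 0.03172 m^2


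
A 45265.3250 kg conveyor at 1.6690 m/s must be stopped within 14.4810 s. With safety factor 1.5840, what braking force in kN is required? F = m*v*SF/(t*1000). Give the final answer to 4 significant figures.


F = 45265.3250 * 1.6690 / 14.4810 * 1.5840 / 1000
F = 8.264 kN


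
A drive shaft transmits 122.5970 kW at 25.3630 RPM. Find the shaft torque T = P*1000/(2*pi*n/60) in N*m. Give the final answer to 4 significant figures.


omega = 2*pi*25.3630/60 = 2.65601 rad/s
T = 122.5970*1000 / 2.65601
T = 46160 N*m


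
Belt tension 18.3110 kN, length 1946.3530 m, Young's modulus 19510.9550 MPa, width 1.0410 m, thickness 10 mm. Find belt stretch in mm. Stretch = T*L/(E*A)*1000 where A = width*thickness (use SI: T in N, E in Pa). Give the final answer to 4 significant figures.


A = 1.0410 * 0.01 = 0.01041 m^2
Stretch = 18.3110*1000 * 1946.3530 / (19510.9550e6 * 0.01041) * 1000
Stretch = 175.5 mm


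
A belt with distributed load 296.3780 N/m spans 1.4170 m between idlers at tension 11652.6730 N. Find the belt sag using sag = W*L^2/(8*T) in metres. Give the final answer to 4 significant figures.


sag = 296.3780 * 1.4170^2 / (8 * 11652.6730)
sag = 0.006384 m


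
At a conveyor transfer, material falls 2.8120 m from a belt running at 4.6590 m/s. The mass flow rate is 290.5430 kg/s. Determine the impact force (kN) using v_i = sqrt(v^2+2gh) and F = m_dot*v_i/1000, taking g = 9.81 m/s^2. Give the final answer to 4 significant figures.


v_i = sqrt(4.6590^2 + 2*9.81*2.8120) = 8.76799 m/s
F = 290.5430 * 8.76799 / 1000
F = 2.547 kN


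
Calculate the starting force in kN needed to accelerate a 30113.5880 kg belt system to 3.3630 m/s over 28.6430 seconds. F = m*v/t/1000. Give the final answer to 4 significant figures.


F = 30113.5880 * 3.3630 / 28.6430 / 1000
F = 3.536 kN


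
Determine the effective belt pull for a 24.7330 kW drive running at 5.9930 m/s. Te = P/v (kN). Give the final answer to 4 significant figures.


Te = P / v = 24.7330 / 5.9930
Te = 4.127 kN


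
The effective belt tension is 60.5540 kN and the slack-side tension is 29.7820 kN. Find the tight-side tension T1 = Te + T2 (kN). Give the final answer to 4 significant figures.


T1 = Te + T2 = 60.5540 + 29.7820
T1 = 90.34 kN


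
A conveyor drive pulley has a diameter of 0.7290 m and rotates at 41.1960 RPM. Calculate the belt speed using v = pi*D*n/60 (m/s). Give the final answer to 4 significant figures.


v = pi * 0.7290 * 41.1960 / 60
v = 1.572 m/s


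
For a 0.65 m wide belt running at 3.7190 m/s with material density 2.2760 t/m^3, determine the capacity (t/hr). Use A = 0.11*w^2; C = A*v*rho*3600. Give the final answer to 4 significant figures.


A = 0.11 * 0.65^2 = 0.046475 m^2
C = 0.046475 * 3.7190 * 2.2760 * 3600
C = 1416 t/hr


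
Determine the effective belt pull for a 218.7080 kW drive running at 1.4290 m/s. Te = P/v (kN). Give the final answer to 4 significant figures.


Te = P / v = 218.7080 / 1.4290
Te = 153.0 kN


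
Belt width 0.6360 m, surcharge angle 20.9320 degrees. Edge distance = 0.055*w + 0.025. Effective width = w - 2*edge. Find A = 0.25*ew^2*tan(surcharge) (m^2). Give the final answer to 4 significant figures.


edge = 0.055*0.6360 + 0.025 = 0.05998 m
ew = 0.6360 - 2*0.05998 = 0.51604 m
A = 0.25 * 0.51604^2 * tan(20.9320 deg)
A = 0.02546 m^2


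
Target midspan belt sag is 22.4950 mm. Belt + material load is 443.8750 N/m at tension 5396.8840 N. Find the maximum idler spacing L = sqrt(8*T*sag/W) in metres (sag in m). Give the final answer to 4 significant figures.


sag = 22.4950/1000 = 0.022495 m
L = sqrt(8 * 5396.8840 * 0.022495 / 443.8750)
L = 1.479 m


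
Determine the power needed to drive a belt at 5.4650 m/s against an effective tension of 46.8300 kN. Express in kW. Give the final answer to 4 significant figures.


P = Te * v = 46.8300 * 5.4650
P = 255.9 kW


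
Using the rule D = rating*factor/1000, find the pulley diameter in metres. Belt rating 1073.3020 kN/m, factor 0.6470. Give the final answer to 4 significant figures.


D = 1073.3020 * 0.6470 / 1000
D = 0.6944 m


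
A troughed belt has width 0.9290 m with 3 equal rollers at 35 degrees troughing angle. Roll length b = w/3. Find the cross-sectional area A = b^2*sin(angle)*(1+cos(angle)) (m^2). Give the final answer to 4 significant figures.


b = 0.9290/3 = 0.309667 m
A = 0.309667^2 * sin(35 deg) * (1 + cos(35 deg))
A = 0.1001 m^2


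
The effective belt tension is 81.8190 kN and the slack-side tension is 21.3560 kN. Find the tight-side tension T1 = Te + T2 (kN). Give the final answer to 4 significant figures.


T1 = Te + T2 = 81.8190 + 21.3560
T1 = 103.2 kN


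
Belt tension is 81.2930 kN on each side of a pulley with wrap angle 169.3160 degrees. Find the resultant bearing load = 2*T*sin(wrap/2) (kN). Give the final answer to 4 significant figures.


F = 2 * 81.2930 * sin(169.3160/2 deg)
F = 161.9 kN


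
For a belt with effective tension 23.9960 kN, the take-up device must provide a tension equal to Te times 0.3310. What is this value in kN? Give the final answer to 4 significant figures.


T_tu = 23.9960 * 0.3310
T_tu = 7.943 kN


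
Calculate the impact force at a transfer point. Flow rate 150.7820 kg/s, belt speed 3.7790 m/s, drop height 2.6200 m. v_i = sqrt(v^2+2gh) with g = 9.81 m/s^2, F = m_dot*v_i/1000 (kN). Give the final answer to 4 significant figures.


v_i = sqrt(3.7790^2 + 2*9.81*2.6200) = 8.10464 m/s
F = 150.7820 * 8.10464 / 1000
F = 1.222 kN


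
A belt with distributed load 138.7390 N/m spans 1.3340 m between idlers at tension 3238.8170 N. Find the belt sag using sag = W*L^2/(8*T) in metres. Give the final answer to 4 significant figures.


sag = 138.7390 * 1.3340^2 / (8 * 3238.8170)
sag = 0.009529 m


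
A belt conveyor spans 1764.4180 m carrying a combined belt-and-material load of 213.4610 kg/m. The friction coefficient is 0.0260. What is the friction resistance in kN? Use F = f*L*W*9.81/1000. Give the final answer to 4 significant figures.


F = 0.0260 * 1764.4180 * 213.4610 * 9.81 / 1000
F = 96.06 kN


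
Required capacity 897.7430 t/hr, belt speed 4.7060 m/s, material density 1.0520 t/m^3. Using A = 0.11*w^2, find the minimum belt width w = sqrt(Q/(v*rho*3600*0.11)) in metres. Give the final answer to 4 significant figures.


A_req = 897.7430 / (4.7060 * 1.0520 * 3600) = 0.0503711 m^2
w = sqrt(0.0503711 / 0.11)
w = 0.6767 m


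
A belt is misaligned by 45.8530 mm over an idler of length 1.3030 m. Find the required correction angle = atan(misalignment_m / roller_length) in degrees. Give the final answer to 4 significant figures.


misalign_m = 45.8530 / 1000 = 0.045853 m
angle = atan(0.045853 / 1.3030)
angle = 2.015 deg


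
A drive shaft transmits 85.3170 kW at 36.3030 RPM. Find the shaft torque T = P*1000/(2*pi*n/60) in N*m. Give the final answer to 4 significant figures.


omega = 2*pi*36.3030/60 = 3.80164 rad/s
T = 85.3170*1000 / 3.80164
T = 22440 N*m


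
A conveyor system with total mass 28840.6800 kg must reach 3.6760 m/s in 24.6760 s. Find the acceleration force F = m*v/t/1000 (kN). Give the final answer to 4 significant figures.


F = 28840.6800 * 3.6760 / 24.6760 / 1000
F = 4.296 kN


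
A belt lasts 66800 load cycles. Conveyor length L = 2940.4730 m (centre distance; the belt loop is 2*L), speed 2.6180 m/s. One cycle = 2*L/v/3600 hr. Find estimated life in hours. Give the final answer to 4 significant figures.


cycle_time = 2 * 2940.4730 / 2.6180 / 3600 = 0.623986 hr
life = 66800 * 0.623986 = 41680 hours


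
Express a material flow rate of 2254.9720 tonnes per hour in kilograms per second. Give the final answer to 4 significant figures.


m_dot = 2254.9720 * 1000 / 3600
m_dot = 626.4 kg/s


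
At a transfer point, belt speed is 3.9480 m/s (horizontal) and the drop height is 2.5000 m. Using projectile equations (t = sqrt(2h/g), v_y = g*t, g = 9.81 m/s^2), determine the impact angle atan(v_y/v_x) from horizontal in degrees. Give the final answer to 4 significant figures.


t = sqrt(2*2.5000/9.81) = 0.713922 s
v_y = 9.81 * 0.713922 = 7.00357 m/s
angle = atan(7.00357 / 3.9480) = 60.59 deg


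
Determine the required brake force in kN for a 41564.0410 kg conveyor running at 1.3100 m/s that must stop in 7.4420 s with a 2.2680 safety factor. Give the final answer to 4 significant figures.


F = 41564.0410 * 1.3100 / 7.4420 * 2.2680 / 1000
F = 16.59 kN


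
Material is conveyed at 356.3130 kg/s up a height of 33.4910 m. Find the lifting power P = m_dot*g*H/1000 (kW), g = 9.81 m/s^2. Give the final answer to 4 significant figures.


P = 356.3130 * 9.81 * 33.4910 / 1000
P = 117.1 kW


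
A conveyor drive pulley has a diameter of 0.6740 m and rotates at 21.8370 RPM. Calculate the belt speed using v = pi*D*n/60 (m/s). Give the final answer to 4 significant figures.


v = pi * 0.6740 * 21.8370 / 60
v = 0.7706 m/s


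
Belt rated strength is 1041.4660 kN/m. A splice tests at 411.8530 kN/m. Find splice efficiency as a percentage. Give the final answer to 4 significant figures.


Eff = 411.8530 / 1041.4660 * 100
Eff = 39.55 %


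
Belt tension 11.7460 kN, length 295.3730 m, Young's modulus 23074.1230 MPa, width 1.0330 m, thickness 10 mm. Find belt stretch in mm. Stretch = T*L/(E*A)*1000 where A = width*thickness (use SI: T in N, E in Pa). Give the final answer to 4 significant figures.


A = 1.0330 * 0.01 = 0.01033 m^2
Stretch = 11.7460*1000 * 295.3730 / (23074.1230e6 * 0.01033) * 1000
Stretch = 14.56 mm


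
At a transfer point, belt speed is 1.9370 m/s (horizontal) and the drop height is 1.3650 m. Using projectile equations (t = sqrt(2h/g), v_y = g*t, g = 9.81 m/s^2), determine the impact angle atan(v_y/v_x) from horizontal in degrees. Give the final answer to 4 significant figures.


t = sqrt(2*1.3650/9.81) = 0.52753 s
v_y = 9.81 * 0.52753 = 5.17507 m/s
angle = atan(5.17507 / 1.9370) = 69.48 deg


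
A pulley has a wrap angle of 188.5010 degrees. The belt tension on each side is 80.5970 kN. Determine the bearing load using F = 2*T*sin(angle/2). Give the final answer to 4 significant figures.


F = 2 * 80.5970 * sin(188.5010/2 deg)
F = 160.8 kN


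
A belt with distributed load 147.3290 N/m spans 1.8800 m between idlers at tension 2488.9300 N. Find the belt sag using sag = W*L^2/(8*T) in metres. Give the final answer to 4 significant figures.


sag = 147.3290 * 1.8800^2 / (8 * 2488.9300)
sag = 0.02615 m


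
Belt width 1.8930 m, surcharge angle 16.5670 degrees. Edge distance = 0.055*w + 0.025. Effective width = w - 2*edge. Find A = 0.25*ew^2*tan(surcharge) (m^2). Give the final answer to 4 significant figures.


edge = 0.055*1.8930 + 0.025 = 0.129115 m
ew = 1.8930 - 2*0.129115 = 1.63477 m
A = 0.25 * 1.63477^2 * tan(16.5670 deg)
A = 0.1988 m^2


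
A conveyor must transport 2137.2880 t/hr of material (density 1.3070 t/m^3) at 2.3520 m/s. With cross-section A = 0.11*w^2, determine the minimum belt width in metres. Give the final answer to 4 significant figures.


A_req = 2137.2880 / (2.3520 * 1.3070 * 3600) = 0.193129 m^2
w = sqrt(0.193129 / 0.11)
w = 1.325 m


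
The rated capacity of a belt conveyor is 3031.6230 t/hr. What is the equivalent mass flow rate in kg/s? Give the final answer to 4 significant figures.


m_dot = 3031.6230 * 1000 / 3600
m_dot = 842.1 kg/s


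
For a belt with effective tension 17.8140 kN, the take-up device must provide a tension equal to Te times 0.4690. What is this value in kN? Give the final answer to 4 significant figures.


T_tu = 17.8140 * 0.4690
T_tu = 8.355 kN


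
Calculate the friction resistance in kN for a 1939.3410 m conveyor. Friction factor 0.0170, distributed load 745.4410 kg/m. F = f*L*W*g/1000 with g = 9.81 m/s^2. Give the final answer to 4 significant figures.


F = 0.0170 * 1939.3410 * 745.4410 * 9.81 / 1000
F = 241.1 kN


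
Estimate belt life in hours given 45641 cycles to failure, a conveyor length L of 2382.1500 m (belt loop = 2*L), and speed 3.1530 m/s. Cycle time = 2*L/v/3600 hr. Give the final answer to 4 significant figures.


cycle_time = 2 * 2382.1500 / 3.1530 / 3600 = 0.419733 hr
life = 45641 * 0.419733 = 19160 hours


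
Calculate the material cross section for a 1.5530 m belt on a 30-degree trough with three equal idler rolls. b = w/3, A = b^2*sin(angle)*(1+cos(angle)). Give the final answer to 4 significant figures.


b = 1.5530/3 = 0.517667 m
A = 0.517667^2 * sin(30 deg) * (1 + cos(30 deg))
A = 0.2500 m^2


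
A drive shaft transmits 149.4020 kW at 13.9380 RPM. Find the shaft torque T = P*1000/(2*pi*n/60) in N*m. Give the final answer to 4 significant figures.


omega = 2*pi*13.9380/60 = 1.45958 rad/s
T = 149.4020*1000 / 1.45958
T = 102400 N*m


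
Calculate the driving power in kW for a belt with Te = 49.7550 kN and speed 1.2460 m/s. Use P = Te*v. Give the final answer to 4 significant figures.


P = Te * v = 49.7550 * 1.2460
P = 61.99 kW


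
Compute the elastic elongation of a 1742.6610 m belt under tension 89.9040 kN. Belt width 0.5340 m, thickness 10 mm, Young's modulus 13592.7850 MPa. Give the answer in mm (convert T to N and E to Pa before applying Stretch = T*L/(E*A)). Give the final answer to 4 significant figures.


A = 0.5340 * 0.01 = 0.00534 m^2
Stretch = 89.9040*1000 * 1742.6610 / (13592.7850e6 * 0.00534) * 1000
Stretch = 2158 mm


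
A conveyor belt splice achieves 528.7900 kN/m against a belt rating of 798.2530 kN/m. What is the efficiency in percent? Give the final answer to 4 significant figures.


Eff = 528.7900 / 798.2530 * 100
Eff = 66.24 %


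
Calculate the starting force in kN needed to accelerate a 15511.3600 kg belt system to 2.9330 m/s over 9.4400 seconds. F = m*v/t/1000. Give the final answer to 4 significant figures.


F = 15511.3600 * 2.9330 / 9.4400 / 1000
F = 4.819 kN


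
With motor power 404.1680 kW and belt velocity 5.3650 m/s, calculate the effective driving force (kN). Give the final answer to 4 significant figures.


Te = P / v = 404.1680 / 5.3650
Te = 75.33 kN


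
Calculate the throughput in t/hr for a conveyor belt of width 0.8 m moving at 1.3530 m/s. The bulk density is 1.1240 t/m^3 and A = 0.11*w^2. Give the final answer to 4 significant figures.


A = 0.11 * 0.8^2 = 0.0704 m^2
C = 0.0704 * 1.3530 * 1.1240 * 3600
C = 385.4 t/hr


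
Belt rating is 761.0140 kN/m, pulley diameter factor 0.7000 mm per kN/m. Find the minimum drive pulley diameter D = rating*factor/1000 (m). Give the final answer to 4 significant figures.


D = 761.0140 * 0.7000 / 1000
D = 0.5327 m


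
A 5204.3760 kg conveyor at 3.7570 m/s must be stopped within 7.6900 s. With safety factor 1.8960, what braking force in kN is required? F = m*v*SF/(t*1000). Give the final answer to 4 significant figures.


F = 5204.3760 * 3.7570 / 7.6900 * 1.8960 / 1000
F = 4.821 kN


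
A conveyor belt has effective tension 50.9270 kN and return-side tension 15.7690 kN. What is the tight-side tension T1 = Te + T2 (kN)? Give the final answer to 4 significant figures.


T1 = Te + T2 = 50.9270 + 15.7690
T1 = 66.70 kN


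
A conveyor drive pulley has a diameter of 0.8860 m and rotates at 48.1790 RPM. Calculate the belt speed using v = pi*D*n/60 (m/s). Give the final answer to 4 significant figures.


v = pi * 0.8860 * 48.1790 / 60
v = 2.235 m/s


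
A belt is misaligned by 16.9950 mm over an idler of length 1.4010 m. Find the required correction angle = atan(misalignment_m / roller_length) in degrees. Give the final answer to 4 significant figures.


misalign_m = 16.9950 / 1000 = 0.016995 m
angle = atan(0.016995 / 1.4010)
angle = 0.6950 deg


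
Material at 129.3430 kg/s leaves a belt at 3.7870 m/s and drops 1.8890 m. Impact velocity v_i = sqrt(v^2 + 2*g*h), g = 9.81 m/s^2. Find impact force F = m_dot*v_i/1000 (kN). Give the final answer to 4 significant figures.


v_i = sqrt(3.7870^2 + 2*9.81*1.8890) = 7.16963 m/s
F = 129.3430 * 7.16963 / 1000
F = 0.9273 kN


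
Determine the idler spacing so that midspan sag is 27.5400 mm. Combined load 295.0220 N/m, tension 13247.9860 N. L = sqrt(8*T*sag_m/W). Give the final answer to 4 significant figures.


sag = 27.5400/1000 = 0.027540 m
L = sqrt(8 * 13247.9860 * 0.027540 / 295.0220)
L = 3.145 m


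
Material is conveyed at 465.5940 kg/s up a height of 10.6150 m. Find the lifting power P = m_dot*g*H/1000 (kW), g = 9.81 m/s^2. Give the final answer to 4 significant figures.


P = 465.5940 * 9.81 * 10.6150 / 1000
P = 48.48 kW


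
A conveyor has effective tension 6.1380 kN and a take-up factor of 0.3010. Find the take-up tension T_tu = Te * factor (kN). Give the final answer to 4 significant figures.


T_tu = 6.1380 * 0.3010
T_tu = 1.848 kN


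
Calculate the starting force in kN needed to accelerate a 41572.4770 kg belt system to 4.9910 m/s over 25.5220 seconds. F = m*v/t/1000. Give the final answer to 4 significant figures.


F = 41572.4770 * 4.9910 / 25.5220 / 1000
F = 8.130 kN


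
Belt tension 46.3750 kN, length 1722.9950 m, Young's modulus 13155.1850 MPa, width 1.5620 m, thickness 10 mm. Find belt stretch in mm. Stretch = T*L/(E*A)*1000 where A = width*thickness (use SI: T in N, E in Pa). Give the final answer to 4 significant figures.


A = 1.5620 * 0.01 = 0.01562 m^2
Stretch = 46.3750*1000 * 1722.9950 / (13155.1850e6 * 0.01562) * 1000
Stretch = 388.9 mm


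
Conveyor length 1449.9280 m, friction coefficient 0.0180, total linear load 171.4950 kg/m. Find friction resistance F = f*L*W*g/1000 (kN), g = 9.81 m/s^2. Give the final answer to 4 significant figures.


F = 0.0180 * 1449.9280 * 171.4950 * 9.81 / 1000
F = 43.91 kN


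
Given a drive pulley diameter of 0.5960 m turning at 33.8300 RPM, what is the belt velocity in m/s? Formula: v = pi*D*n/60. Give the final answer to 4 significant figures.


v = pi * 0.5960 * 33.8300 / 60
v = 1.056 m/s


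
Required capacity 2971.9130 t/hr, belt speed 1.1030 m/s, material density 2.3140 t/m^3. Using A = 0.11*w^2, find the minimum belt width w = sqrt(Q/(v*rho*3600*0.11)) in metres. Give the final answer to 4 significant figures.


A_req = 2971.9130 / (1.1030 * 2.3140 * 3600) = 0.323441 m^2
w = sqrt(0.323441 / 0.11)
w = 1.715 m


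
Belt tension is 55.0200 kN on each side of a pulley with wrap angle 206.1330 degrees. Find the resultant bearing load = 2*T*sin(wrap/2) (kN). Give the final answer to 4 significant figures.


F = 2 * 55.0200 * sin(206.1330/2 deg)
F = 107.2 kN


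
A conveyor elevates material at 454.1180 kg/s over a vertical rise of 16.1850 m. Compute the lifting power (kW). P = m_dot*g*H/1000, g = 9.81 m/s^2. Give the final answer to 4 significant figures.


P = 454.1180 * 9.81 * 16.1850 / 1000
P = 72.10 kW


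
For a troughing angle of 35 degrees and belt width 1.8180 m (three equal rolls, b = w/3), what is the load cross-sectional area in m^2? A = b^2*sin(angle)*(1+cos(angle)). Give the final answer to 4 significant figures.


b = 1.8180/3 = 0.606 m
A = 0.606^2 * sin(35 deg) * (1 + cos(35 deg))
A = 0.3832 m^2


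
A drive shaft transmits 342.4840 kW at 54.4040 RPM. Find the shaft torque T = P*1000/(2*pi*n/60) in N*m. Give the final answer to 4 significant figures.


omega = 2*pi*54.4040/60 = 5.69717 rad/s
T = 342.4840*1000 / 5.69717
T = 60110 N*m


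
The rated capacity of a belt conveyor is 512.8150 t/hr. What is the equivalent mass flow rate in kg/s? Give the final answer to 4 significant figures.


m_dot = 512.8150 * 1000 / 3600
m_dot = 142.4 kg/s


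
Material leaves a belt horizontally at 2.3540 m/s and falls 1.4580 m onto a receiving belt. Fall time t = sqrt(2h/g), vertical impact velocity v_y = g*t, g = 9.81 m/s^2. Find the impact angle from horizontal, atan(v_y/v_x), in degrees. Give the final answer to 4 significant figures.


t = sqrt(2*1.4580/9.81) = 0.545204 s
v_y = 9.81 * 0.545204 = 5.34845 m/s
angle = atan(5.34845 / 2.3540) = 66.24 deg


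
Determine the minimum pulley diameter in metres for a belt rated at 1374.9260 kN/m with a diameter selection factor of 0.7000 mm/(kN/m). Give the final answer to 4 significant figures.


D = 1374.9260 * 0.7000 / 1000
D = 0.9624 m


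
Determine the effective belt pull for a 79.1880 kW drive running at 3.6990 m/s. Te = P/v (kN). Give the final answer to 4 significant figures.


Te = P / v = 79.1880 / 3.6990
Te = 21.41 kN


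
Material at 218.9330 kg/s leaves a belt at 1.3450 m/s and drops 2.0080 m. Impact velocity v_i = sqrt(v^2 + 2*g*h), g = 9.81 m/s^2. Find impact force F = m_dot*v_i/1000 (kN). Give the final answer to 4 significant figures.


v_i = sqrt(1.3450^2 + 2*9.81*2.0080) = 6.41919 m/s
F = 218.9330 * 6.41919 / 1000
F = 1.405 kN


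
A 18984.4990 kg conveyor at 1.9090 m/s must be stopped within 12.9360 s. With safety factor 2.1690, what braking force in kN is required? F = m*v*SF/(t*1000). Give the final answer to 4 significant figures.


F = 18984.4990 * 1.9090 / 12.9360 * 2.1690 / 1000
F = 6.077 kN


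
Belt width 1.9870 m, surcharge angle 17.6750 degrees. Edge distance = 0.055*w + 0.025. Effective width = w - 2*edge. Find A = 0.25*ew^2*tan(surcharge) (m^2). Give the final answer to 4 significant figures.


edge = 0.055*1.9870 + 0.025 = 0.134285 m
ew = 1.9870 - 2*0.134285 = 1.71843 m
A = 0.25 * 1.71843^2 * tan(17.6750 deg)
A = 0.2353 m^2


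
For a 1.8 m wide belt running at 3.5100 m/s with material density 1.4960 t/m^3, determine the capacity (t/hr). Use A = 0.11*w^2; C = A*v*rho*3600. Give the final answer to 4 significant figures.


A = 0.11 * 1.8^2 = 0.3564 m^2
C = 0.3564 * 3.5100 * 1.4960 * 3600
C = 6737 t/hr


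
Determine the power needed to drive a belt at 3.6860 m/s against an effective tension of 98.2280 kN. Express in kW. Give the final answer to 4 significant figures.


P = Te * v = 98.2280 * 3.6860
P = 362.1 kW


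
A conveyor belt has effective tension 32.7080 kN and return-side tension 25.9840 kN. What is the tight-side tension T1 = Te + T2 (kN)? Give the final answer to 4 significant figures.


T1 = Te + T2 = 32.7080 + 25.9840
T1 = 58.69 kN


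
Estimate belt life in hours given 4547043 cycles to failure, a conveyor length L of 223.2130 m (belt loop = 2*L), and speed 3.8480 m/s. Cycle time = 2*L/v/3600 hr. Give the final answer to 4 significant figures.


cycle_time = 2 * 223.2130 / 3.8480 / 3600 = 0.0322264 hr
life = 4547043 * 0.0322264 = 146500 hours


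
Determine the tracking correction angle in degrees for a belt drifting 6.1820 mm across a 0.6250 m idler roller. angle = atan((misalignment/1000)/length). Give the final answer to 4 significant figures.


misalign_m = 6.1820 / 1000 = 0.006182 m
angle = atan(0.006182 / 0.6250)
angle = 0.5667 deg


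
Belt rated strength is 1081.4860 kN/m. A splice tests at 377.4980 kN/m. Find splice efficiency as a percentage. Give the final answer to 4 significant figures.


Eff = 377.4980 / 1081.4860 * 100
Eff = 34.91 %


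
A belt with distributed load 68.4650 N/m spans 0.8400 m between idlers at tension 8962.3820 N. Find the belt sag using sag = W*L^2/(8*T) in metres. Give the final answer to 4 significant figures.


sag = 68.4650 * 0.8400^2 / (8 * 8962.3820)
sag = 0.0006738 m


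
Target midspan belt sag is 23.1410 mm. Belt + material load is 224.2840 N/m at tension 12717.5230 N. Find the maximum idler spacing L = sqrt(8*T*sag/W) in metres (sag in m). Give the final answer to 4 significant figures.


sag = 23.1410/1000 = 0.023141 m
L = sqrt(8 * 12717.5230 * 0.023141 / 224.2840)
L = 3.240 m


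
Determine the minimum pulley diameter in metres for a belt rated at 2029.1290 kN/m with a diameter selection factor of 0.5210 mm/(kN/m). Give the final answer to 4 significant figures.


D = 2029.1290 * 0.5210 / 1000
D = 1.057 m


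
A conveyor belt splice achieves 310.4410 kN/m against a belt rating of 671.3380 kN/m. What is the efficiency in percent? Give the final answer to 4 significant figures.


Eff = 310.4410 / 671.3380 * 100
Eff = 46.24 %


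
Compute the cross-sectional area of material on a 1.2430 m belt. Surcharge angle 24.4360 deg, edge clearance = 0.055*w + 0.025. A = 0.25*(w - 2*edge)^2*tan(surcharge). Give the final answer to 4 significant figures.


edge = 0.055*1.2430 + 0.025 = 0.093365 m
ew = 1.2430 - 2*0.093365 = 1.05627 m
A = 0.25 * 1.05627^2 * tan(24.4360 deg)
A = 0.1267 m^2


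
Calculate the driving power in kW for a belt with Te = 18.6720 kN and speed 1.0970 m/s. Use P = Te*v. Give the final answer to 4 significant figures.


P = Te * v = 18.6720 * 1.0970
P = 20.48 kW


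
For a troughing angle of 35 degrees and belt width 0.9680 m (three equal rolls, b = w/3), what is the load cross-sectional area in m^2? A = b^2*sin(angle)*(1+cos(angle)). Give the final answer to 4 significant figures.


b = 0.9680/3 = 0.322667 m
A = 0.322667^2 * sin(35 deg) * (1 + cos(35 deg))
A = 0.1086 m^2


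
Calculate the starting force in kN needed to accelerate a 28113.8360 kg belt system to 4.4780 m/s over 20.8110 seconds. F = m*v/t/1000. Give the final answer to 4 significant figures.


F = 28113.8360 * 4.4780 / 20.8110 / 1000
F = 6.049 kN


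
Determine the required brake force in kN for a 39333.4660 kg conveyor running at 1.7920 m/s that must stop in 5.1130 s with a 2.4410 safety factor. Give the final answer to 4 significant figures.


F = 39333.4660 * 1.7920 / 5.1130 * 2.4410 / 1000
F = 33.65 kN


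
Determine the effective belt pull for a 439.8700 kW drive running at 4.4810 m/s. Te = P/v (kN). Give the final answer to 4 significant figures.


Te = P / v = 439.8700 / 4.4810
Te = 98.16 kN


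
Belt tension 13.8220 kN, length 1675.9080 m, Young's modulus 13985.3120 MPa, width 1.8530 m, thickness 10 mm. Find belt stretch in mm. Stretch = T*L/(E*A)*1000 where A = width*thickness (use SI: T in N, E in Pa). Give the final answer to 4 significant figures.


A = 1.8530 * 0.01 = 0.01853 m^2
Stretch = 13.8220*1000 * 1675.9080 / (13985.3120e6 * 0.01853) * 1000
Stretch = 89.39 mm


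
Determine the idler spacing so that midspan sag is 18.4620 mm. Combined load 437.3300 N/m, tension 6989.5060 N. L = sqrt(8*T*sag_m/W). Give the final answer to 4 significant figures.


sag = 18.4620/1000 = 0.018462 m
L = sqrt(8 * 6989.5060 * 0.018462 / 437.3300)
L = 1.536 m


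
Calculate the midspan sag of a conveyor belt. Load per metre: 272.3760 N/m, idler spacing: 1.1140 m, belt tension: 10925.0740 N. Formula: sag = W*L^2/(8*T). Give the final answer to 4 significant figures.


sag = 272.3760 * 1.1140^2 / (8 * 10925.0740)
sag = 0.003867 m


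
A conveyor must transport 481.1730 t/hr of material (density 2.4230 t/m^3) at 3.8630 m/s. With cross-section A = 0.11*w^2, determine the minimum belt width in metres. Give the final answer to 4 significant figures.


A_req = 481.1730 / (3.8630 * 2.4230 * 3600) = 0.0142798 m^2
w = sqrt(0.0142798 / 0.11)
w = 0.3603 m


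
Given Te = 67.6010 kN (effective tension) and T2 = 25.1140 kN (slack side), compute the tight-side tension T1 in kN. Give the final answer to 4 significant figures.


T1 = Te + T2 = 67.6010 + 25.1140
T1 = 92.72 kN


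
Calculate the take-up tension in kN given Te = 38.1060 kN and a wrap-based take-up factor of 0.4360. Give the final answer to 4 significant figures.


T_tu = 38.1060 * 0.4360
T_tu = 16.61 kN


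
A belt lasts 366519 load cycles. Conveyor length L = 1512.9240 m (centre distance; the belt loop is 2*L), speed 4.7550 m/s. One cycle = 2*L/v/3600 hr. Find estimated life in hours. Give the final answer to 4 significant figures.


cycle_time = 2 * 1512.9240 / 4.7550 / 3600 = 0.176764 hr
life = 366519 * 0.176764 = 64790 hours


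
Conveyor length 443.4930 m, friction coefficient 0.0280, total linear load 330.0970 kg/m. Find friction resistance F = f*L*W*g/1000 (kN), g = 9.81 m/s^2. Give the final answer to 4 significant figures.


F = 0.0280 * 443.4930 * 330.0970 * 9.81 / 1000
F = 40.21 kN


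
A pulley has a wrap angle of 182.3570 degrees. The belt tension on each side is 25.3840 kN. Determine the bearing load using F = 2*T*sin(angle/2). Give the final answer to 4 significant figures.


F = 2 * 25.3840 * sin(182.3570/2 deg)
F = 50.76 kN


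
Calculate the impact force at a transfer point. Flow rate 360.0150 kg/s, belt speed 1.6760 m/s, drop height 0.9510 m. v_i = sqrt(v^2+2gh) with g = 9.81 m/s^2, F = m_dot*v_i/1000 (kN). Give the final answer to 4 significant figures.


v_i = sqrt(1.6760^2 + 2*9.81*0.9510) = 4.63331 m/s
F = 360.0150 * 4.63331 / 1000
F = 1.668 kN


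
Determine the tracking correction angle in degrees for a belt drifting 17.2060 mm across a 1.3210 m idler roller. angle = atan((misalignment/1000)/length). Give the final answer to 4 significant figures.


misalign_m = 17.2060 / 1000 = 0.017206 m
angle = atan(0.017206 / 1.3210)
angle = 0.7462 deg


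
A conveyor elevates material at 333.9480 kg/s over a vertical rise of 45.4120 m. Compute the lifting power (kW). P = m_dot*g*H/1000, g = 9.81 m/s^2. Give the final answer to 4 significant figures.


P = 333.9480 * 9.81 * 45.4120 / 1000
P = 148.8 kW


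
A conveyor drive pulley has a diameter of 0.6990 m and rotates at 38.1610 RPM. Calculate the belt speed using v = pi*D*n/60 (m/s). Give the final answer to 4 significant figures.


v = pi * 0.6990 * 38.1610 / 60
v = 1.397 m/s


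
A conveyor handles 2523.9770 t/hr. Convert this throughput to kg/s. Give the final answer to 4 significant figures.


m_dot = 2523.9770 * 1000 / 3600
m_dot = 701.1 kg/s


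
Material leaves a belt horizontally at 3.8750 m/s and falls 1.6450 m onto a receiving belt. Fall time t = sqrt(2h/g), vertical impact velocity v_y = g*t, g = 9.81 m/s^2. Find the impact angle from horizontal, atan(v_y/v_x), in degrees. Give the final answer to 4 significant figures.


t = sqrt(2*1.6450/9.81) = 0.579113 s
v_y = 9.81 * 0.579113 = 5.6811 m/s
angle = atan(5.6811 / 3.8750) = 55.70 deg


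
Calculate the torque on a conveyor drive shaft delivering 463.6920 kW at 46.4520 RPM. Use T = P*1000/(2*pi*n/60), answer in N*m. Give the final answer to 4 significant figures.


omega = 2*pi*46.4520/60 = 4.86444 rad/s
T = 463.6920*1000 / 4.86444
T = 95320 N*m


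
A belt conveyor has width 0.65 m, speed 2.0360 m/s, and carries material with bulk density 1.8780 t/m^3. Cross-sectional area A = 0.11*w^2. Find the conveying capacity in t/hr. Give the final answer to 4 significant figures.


A = 0.11 * 0.65^2 = 0.046475 m^2
C = 0.046475 * 2.0360 * 1.8780 * 3600
C = 639.7 t/hr


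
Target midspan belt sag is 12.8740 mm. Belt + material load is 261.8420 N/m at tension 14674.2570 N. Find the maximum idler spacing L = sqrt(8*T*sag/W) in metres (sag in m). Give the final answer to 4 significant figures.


sag = 12.8740/1000 = 0.012874 m
L = sqrt(8 * 14674.2570 * 0.012874 / 261.8420)
L = 2.402 m


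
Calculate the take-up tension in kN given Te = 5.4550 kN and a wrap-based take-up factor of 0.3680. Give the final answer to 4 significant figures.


T_tu = 5.4550 * 0.3680
T_tu = 2.007 kN


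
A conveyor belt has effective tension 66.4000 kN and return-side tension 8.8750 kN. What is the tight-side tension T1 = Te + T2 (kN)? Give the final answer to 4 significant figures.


T1 = Te + T2 = 66.4000 + 8.8750
T1 = 75.28 kN


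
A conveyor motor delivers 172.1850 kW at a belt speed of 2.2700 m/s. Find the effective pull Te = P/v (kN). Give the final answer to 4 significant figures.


Te = P / v = 172.1850 / 2.2700
Te = 75.85 kN


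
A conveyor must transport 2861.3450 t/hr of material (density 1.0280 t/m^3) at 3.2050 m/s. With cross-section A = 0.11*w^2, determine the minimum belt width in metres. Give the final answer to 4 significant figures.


A_req = 2861.3450 / (3.2050 * 1.0280 * 3600) = 0.241238 m^2
w = sqrt(0.241238 / 0.11)
w = 1.481 m


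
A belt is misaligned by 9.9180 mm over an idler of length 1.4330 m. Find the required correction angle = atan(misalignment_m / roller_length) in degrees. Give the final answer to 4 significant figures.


misalign_m = 9.9180 / 1000 = 0.009918 m
angle = atan(0.009918 / 1.4330)
angle = 0.3965 deg


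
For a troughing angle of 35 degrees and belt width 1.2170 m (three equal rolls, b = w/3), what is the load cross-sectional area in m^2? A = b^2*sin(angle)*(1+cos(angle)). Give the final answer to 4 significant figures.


b = 1.2170/3 = 0.405667 m
A = 0.405667^2 * sin(35 deg) * (1 + cos(35 deg))
A = 0.1717 m^2


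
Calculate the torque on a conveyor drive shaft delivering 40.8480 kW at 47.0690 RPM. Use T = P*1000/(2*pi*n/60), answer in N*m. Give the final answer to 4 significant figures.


omega = 2*pi*47.0690/60 = 4.92905 rad/s
T = 40.8480*1000 / 4.92905
T = 8287 N*m


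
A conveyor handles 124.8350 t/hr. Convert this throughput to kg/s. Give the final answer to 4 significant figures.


m_dot = 124.8350 * 1000 / 3600
m_dot = 34.68 kg/s


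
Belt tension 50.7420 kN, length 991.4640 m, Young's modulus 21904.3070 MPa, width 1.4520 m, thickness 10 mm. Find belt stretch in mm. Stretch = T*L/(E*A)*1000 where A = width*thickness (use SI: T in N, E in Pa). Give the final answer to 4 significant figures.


A = 1.4520 * 0.01 = 0.01452 m^2
Stretch = 50.7420*1000 * 991.4640 / (21904.3070e6 * 0.01452) * 1000
Stretch = 158.2 mm


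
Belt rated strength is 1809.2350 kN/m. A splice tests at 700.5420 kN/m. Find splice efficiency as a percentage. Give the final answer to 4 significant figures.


Eff = 700.5420 / 1809.2350 * 100
Eff = 38.72 %


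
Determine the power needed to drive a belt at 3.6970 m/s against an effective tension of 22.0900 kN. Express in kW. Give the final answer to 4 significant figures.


P = Te * v = 22.0900 * 3.6970
P = 81.67 kW


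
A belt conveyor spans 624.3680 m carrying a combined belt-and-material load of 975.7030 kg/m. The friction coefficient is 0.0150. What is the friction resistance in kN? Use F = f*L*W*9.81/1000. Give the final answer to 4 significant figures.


F = 0.0150 * 624.3680 * 975.7030 * 9.81 / 1000
F = 89.64 kN


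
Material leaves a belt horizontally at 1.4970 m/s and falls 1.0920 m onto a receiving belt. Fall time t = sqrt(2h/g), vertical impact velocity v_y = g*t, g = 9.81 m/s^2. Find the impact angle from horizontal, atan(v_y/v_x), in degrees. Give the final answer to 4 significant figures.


t = sqrt(2*1.0920/9.81) = 0.471837 s
v_y = 9.81 * 0.471837 = 4.62872 m/s
angle = atan(4.62872 / 1.4970) = 72.08 deg


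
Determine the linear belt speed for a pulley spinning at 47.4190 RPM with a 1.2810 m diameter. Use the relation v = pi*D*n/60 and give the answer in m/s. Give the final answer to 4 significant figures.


v = pi * 1.2810 * 47.4190 / 60
v = 3.181 m/s


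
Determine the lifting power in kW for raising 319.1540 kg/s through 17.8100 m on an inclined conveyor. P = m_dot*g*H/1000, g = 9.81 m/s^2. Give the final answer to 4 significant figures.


P = 319.1540 * 9.81 * 17.8100 / 1000
P = 55.76 kW


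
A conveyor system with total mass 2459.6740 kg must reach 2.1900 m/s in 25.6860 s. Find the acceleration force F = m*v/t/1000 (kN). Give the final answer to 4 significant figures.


F = 2459.6740 * 2.1900 / 25.6860 / 1000
F = 0.2097 kN


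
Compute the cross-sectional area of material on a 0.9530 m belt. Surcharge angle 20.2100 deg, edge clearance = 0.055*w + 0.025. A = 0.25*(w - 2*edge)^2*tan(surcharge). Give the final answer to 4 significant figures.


edge = 0.055*0.9530 + 0.025 = 0.077415 m
ew = 0.9530 - 2*0.077415 = 0.79817 m
A = 0.25 * 0.79817^2 * tan(20.2100 deg)
A = 0.05863 m^2


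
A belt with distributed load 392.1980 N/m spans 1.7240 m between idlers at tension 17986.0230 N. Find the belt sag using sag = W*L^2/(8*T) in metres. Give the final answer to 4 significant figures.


sag = 392.1980 * 1.7240^2 / (8 * 17986.0230)
sag = 0.008101 m


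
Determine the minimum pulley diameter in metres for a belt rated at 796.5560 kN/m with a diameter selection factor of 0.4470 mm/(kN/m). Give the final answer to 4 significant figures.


D = 796.5560 * 0.4470 / 1000
D = 0.3561 m


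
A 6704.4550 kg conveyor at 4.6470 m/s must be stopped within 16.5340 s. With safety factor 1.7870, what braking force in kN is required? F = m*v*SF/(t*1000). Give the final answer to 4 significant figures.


F = 6704.4550 * 4.6470 / 16.5340 * 1.7870 / 1000
F = 3.367 kN


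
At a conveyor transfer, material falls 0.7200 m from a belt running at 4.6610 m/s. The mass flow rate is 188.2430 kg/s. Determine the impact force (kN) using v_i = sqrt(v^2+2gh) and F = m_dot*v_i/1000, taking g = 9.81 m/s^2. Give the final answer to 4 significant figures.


v_i = sqrt(4.6610^2 + 2*9.81*0.7200) = 5.9876 m/s
F = 188.2430 * 5.9876 / 1000
F = 1.127 kN
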